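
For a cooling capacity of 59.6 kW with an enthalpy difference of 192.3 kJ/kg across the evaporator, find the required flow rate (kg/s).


m_dot = Q / dh
m_dot = 59.6 / 192.3
m_dot = 0.3099 kg/s

0.3099


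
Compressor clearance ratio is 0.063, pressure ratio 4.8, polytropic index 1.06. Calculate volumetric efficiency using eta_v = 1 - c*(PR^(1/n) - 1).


PR^(1/n) = 4.8^(1/1.06) = 4.39218286
eta_v = 1 - 0.063 * (4.39218286 - 1)
eta_v = 0.7863

0.7863


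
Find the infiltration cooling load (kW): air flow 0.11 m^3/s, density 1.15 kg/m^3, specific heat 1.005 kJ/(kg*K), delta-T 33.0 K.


Q = V_dot * rho * cp * dT
Q = 0.11 * 1.15 * 1.005 * 33.0
Q = 4.195 kW

4.195


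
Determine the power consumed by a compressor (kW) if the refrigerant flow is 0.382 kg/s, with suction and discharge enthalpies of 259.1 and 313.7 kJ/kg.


dh = 313.7 - 259.1 = 54.6 kJ/kg
W = m_dot * dh = 0.382 * 54.6 = 20.86 kW

20.86


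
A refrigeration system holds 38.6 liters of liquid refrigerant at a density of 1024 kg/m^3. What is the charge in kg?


Charge = V * rho / 1000
Charge = 38.6 * 1024 / 1000
Charge = 39.53 kg

39.53


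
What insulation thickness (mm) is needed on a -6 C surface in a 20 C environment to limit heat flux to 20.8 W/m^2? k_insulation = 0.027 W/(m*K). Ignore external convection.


dT = 20 - (-6) = 26 K
thickness = k * dT / q_max * 1000
thickness = 0.027 * 26 / 20.8 * 1000
thickness = 33.8 mm

33.8


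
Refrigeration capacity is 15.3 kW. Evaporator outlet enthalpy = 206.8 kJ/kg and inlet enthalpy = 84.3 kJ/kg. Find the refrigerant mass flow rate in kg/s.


dh = 206.8 - 84.3 = 122.5 kJ/kg
m_dot = Q / dh = 15.3 / 122.5 = 0.1249 kg/s

0.1249


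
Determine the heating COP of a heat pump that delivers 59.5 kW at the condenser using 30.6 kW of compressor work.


COP_hp = Q_cond / W
COP_hp = 59.5 / 30.6
COP_hp = 1.944

1.944


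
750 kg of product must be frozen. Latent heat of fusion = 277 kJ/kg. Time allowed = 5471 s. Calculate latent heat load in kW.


Q_lat = m * h_fg / t
Q_lat = 750 * 277 / 5471
Q_lat = 37.97 kW

37.97


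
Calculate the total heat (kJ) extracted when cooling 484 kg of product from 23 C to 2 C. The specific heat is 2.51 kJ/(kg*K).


dT = 23 - (2) = 21 K
Q = m * cp * dT = 484 * 2.51 * 21
Q = 25512 kJ

25512


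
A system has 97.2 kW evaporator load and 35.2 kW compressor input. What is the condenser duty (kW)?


Q_cond = Q_evap + W
Q_cond = 97.2 + 35.2
Q_cond = 132.4 kW

132.4


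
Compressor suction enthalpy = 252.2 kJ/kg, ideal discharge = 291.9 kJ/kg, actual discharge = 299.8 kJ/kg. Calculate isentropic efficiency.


dh_ideal = 291.9 - 252.2 = 39.7 kJ/kg
dh_actual = 299.8 - 252.2 = 47.6 kJ/kg
eta_s = dh_ideal / dh_actual = 39.7 / 47.6
eta_s = 0.834

0.834


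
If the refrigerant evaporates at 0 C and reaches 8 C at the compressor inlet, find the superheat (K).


Superheat = T_suction - T_evap
Superheat = 8 - (0)
Superheat = 8 K

8


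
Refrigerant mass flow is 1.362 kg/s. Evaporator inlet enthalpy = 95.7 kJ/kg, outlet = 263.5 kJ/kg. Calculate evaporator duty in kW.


dh = 263.5 - 95.7 = 167.8 kJ/kg
Q_evap = m_dot * dh = 1.362 * 167.8
Q_evap = 228.54 kW

228.54


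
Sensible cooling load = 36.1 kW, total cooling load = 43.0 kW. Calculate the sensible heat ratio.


SHR = Q_sensible / Q_total
SHR = 36.1 / 43.0
SHR = 0.84

0.84


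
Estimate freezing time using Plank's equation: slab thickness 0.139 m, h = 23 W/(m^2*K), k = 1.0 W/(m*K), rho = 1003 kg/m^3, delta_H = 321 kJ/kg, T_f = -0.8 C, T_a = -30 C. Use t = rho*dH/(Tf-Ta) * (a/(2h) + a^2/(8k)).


dT = -0.8 - (-30) = 29.2 K
term1 = a/(2h) = 0.139/(2*23) = 0.00302173913
term2 = a^2/(8k) = 0.139^2/(8*1.0) = 0.002415125
t = rho*dH*1000/dT * (term1 + term2)
t = 1003*321*1000/29.2 * (0.00302173913 + 0.002415125)
t = 59948 s

59948


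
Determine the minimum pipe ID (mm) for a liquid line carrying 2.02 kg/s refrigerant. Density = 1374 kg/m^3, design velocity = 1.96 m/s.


A = m_dot / (rho * v) = 2.02 / (1374 * 1.96) = 0.0007500816921 m^2
d = sqrt(4*A/pi) * 1000
d = 30.9 mm

30.9


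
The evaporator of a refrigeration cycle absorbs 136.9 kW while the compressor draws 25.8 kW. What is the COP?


COP = Q_evap / W
COP = 136.9 / 25.8
COP = 5.306

5.306


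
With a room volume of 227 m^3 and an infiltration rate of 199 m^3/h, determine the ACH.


ACH = flow / volume
ACH = 199 / 227
ACH = 0.877

0.877


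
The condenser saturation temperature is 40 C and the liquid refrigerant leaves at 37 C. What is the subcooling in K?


Subcooling = T_cond - T_liquid
Subcooling = 40 - 37
Subcooling = 3 K

3


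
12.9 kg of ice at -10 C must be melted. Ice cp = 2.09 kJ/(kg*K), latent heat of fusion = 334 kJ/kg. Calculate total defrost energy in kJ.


Sensible heat = cp * dT = 2.09 * 10 = 20.9 kJ/kg
Total per kg = 20.9 + 334 = 354.9 kJ/kg
Q = m * total = 12.9 * 354.9
Q = 4578.2 kJ

4578.2


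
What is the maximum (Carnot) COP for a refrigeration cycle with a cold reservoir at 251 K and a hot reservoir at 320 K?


dT = 320 - 251 = 69 K
COP_carnot = T_cold / dT = 251 / 69
COP_carnot = 3.638

3.638


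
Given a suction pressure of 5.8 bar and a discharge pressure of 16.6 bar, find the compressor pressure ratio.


PR = P_high / P_low
PR = 16.6 / 5.8
PR = 2.862

2.862


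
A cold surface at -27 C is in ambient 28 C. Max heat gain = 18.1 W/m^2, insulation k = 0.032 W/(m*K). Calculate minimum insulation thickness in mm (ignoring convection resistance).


dT = 28 - (-27) = 55 K
thickness = k * dT / q_max * 1000
thickness = 0.032 * 55 / 18.1 * 1000
thickness = 97.2 mm

97.2


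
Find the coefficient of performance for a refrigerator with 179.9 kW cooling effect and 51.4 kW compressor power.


COP = Q_evap / W
COP = 179.9 / 51.4
COP = 3.5

3.5


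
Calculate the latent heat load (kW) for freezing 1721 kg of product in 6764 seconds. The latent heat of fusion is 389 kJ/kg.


Q_lat = m * h_fg / t
Q_lat = 1721 * 389 / 6764
Q_lat = 98.98 kW

98.98


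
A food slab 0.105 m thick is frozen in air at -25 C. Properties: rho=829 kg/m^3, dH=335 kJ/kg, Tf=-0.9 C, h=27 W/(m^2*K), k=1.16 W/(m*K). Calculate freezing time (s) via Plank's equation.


dT = -0.9 - (-25) = 24.1 K
term1 = a/(2h) = 0.105/(2*27) = 0.001944444444
term2 = a^2/(8k) = 0.105^2/(8*1.16) = 0.001188038793
t = rho*dH*1000/dT * (term1 + term2)
t = 829*335*1000/24.1 * (0.001944444444 + 0.001188038793)
t = 36097 s

36097


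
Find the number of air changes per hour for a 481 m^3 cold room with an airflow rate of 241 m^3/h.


ACH = flow / volume
ACH = 241 / 481
ACH = 0.501

0.501


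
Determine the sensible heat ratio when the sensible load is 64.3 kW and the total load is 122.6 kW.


SHR = Q_sensible / Q_total
SHR = 64.3 / 122.6
SHR = 0.524

0.524


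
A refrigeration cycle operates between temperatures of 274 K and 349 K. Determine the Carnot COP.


dT = 349 - 274 = 75 K
COP_carnot = T_cold / dT = 274 / 75
COP_carnot = 3.653

3.653


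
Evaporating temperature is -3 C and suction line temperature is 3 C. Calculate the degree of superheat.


Superheat = T_suction - T_evap
Superheat = 3 - (-3)
Superheat = 6 K

6


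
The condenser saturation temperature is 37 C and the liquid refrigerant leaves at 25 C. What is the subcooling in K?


Subcooling = T_cond - T_liquid
Subcooling = 37 - 25
Subcooling = 12 K

12


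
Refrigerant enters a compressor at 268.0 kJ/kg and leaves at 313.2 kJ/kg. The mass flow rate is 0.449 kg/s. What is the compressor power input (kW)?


dh = 313.2 - 268.0 = 45.2 kJ/kg
W = m_dot * dh = 0.449 * 45.2 = 20.29 kW

20.29


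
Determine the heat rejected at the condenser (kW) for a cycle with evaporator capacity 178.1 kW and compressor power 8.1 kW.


Q_cond = Q_evap + W
Q_cond = 178.1 + 8.1
Q_cond = 186.2 kW

186.2


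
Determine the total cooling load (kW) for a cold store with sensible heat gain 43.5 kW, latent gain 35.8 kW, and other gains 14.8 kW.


Q_total = Q_s + Q_l + Q_misc
Q_total = 43.5 + 35.8 + 14.8
Q_total = 94.1 kW

94.1


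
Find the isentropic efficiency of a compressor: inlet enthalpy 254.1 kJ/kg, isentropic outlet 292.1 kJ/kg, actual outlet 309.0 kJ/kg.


dh_ideal = 292.1 - 254.1 = 38.0 kJ/kg
dh_actual = 309.0 - 254.1 = 54.9 kJ/kg
eta_s = dh_ideal / dh_actual = 38.0 / 54.9
eta_s = 0.6922

0.6922


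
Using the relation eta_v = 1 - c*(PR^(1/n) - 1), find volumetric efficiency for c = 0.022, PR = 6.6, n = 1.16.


PR^(1/n) = 6.6^(1/1.16) = 5.08748794
eta_v = 1 - 0.022 * (5.08748794 - 1)
eta_v = 0.9101

0.9101


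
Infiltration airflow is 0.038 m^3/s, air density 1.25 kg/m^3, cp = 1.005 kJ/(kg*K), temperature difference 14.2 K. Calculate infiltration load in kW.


Q = V_dot * rho * cp * dT
Q = 0.038 * 1.25 * 1.005 * 14.2
Q = 0.678 kW

0.678


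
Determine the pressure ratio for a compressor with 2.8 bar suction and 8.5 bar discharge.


PR = P_high / P_low
PR = 8.5 / 2.8
PR = 3.036

3.036


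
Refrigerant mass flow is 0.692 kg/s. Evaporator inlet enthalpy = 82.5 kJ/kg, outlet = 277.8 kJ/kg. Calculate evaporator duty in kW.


dh = 277.8 - 82.5 = 195.3 kJ/kg
Q_evap = m_dot * dh = 0.692 * 195.3
Q_evap = 135.15 kW

135.15


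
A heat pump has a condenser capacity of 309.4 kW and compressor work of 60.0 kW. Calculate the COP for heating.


COP_hp = Q_cond / W
COP_hp = 309.4 / 60.0
COP_hp = 5.157

5.157


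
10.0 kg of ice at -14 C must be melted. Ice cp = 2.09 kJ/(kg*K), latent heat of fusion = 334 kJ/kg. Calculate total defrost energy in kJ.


Sensible heat = cp * dT = 2.09 * 14 = 29.26 kJ/kg
Total per kg = 29.26 + 334 = 363.26 kJ/kg
Q = m * total = 10.0 * 363.26
Q = 3632.6 kJ

3632.6


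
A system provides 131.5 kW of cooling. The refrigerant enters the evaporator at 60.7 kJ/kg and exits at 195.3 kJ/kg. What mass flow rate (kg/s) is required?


dh = 195.3 - 60.7 = 134.6 kJ/kg
m_dot = Q / dh = 131.5 / 134.6 = 0.977 kg/s

0.977


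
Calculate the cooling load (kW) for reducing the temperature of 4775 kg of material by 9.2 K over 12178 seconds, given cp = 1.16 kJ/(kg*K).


Q = m * cp * dT / t
Q = 4775 * 1.16 * 9.2 / 12178
Q = 4.184 kW

4.184


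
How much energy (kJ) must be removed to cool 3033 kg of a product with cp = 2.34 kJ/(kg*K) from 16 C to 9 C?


dT = 16 - (9) = 7 K
Q = m * cp * dT = 3033 * 2.34 * 7
Q = 49681 kJ

49681


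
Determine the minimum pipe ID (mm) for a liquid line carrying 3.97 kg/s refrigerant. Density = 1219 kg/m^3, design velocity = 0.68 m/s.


A = m_dot / (rho * v) = 3.97 / (1219 * 0.68) = 0.004789364474 m^2
d = sqrt(4*A/pi) * 1000
d = 78.1 mm

78.1


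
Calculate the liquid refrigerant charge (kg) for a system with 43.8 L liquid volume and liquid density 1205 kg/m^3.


Charge = V * rho / 1000
Charge = 43.8 * 1205 / 1000
Charge = 52.78 kg

52.78


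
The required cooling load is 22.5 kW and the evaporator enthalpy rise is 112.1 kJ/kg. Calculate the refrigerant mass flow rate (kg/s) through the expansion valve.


m_dot = Q / dh
m_dot = 22.5 / 112.1
m_dot = 0.2007 kg/s

0.2007


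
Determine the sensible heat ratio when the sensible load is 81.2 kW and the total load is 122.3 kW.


SHR = Q_sensible / Q_total
SHR = 81.2 / 122.3
SHR = 0.664

0.664


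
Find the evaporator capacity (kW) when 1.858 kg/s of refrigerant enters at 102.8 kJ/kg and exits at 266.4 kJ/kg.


dh = 266.4 - 102.8 = 163.6 kJ/kg
Q_evap = m_dot * dh = 1.858 * 163.6
Q_evap = 303.97 kW

303.97


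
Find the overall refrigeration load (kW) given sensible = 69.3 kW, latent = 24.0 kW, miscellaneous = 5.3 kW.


Q_total = Q_s + Q_l + Q_misc
Q_total = 69.3 + 24.0 + 5.3
Q_total = 98.6 kW

98.6


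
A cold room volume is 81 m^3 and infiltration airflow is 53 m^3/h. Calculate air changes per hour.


ACH = flow / volume
ACH = 53 / 81
ACH = 0.654

0.654


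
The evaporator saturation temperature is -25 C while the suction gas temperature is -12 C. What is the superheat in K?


Superheat = T_suction - T_evap
Superheat = -12 - (-25)
Superheat = 13 K

13


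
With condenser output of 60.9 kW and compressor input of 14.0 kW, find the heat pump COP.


COP_hp = Q_cond / W
COP_hp = 60.9 / 14.0
COP_hp = 4.35

4.35


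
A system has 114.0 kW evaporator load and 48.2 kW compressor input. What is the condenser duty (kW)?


Q_cond = Q_evap + W
Q_cond = 114.0 + 48.2
Q_cond = 162.2 kW

162.2


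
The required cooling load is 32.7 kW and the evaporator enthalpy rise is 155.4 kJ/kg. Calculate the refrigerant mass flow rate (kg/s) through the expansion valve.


m_dot = Q / dh
m_dot = 32.7 / 155.4
m_dot = 0.2104 kg/s

0.2104


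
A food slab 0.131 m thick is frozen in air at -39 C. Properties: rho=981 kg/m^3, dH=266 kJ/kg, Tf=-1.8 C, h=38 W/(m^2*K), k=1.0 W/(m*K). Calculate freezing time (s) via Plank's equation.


dT = -1.8 - (-39) = 37.2 K
term1 = a/(2h) = 0.131/(2*38) = 0.001723684211
term2 = a^2/(8k) = 0.131^2/(8*1.0) = 0.002145125
t = rho*dH*1000/dT * (term1 + term2)
t = 981*266*1000/37.2 * (0.001723684211 + 0.002145125)
t = 27138 s

27138


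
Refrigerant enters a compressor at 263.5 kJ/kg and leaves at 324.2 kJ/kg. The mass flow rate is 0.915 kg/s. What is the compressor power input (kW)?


dh = 324.2 - 263.5 = 60.7 kJ/kg
W = m_dot * dh = 0.915 * 60.7 = 55.54 kW

55.54


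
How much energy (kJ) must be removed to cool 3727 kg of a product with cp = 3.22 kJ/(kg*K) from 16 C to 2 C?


dT = 16 - (2) = 14 K
Q = m * cp * dT = 3727 * 3.22 * 14
Q = 168013 kJ

168013


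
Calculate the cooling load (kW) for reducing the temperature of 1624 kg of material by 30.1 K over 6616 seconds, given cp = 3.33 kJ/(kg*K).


Q = m * cp * dT / t
Q = 1624 * 3.33 * 30.1 / 6616
Q = 24.604 kW

24.604


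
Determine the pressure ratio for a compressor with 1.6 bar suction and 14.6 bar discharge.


PR = P_high / P_low
PR = 14.6 / 1.6
PR = 9.125

9.125


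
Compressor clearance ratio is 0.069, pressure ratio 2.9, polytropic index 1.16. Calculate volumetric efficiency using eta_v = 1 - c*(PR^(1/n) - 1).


PR^(1/n) = 2.9^(1/1.16) = 2.50391144
eta_v = 1 - 0.069 * (2.50391144 - 1)
eta_v = 0.8962

0.8962


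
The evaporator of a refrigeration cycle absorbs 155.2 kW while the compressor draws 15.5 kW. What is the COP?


COP = Q_evap / W
COP = 155.2 / 15.5
COP = 10.013

10.013


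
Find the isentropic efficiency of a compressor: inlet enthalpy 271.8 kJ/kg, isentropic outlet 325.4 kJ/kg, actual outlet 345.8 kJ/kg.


dh_ideal = 325.4 - 271.8 = 53.6 kJ/kg
dh_actual = 345.8 - 271.8 = 74.0 kJ/kg
eta_s = dh_ideal / dh_actual = 53.6 / 74.0
eta_s = 0.7243

0.7243


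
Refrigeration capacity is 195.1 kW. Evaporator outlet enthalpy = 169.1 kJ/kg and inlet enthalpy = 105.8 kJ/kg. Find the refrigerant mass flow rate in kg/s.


dh = 169.1 - 105.8 = 63.3 kJ/kg
m_dot = Q / dh = 195.1 / 63.3 = 3.0821 kg/s

3.0821


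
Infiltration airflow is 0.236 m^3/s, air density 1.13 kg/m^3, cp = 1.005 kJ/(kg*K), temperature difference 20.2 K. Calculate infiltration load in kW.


Q = V_dot * rho * cp * dT
Q = 0.236 * 1.13 * 1.005 * 20.2
Q = 5.414 kW

5.414


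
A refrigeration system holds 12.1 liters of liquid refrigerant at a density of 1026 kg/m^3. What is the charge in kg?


Charge = V * rho / 1000
Charge = 12.1 * 1026 / 1000
Charge = 12.41 kg

12.41


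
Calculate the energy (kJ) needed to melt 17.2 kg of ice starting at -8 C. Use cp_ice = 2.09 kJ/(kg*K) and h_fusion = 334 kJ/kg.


Sensible heat = cp * dT = 2.09 * 8 = 16.72 kJ/kg
Total per kg = 16.72 + 334 = 350.72 kJ/kg
Q = m * total = 17.2 * 350.72
Q = 6032.4 kJ

6032.4


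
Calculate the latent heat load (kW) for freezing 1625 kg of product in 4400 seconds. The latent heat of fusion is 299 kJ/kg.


Q_lat = m * h_fg / t
Q_lat = 1625 * 299 / 4400
Q_lat = 110.43 kW

110.43


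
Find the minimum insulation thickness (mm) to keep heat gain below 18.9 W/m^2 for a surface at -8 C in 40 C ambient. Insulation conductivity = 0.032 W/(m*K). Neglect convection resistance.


dT = 40 - (-8) = 48 K
thickness = k * dT / q_max * 1000
thickness = 0.032 * 48 / 18.9 * 1000
thickness = 81.3 mm

81.3


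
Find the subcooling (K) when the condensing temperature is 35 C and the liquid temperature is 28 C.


Subcooling = T_cond - T_liquid
Subcooling = 35 - 28
Subcooling = 7 K

7


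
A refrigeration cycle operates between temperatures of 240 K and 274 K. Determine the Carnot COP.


dT = 274 - 240 = 34 K
COP_carnot = T_cold / dT = 240 / 34
COP_carnot = 7.059

7.059


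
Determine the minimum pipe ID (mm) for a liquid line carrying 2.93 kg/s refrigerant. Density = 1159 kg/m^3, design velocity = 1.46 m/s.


A = m_dot / (rho * v) = 2.93 / (1159 * 1.46) = 0.001731535216 m^2
d = sqrt(4*A/pi) * 1000
d = 47.0 mm

47.0


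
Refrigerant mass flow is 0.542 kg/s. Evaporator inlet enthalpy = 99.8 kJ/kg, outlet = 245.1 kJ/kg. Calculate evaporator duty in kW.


dh = 245.1 - 99.8 = 145.3 kJ/kg
Q_evap = m_dot * dh = 0.542 * 145.3
Q_evap = 78.75 kW

78.75


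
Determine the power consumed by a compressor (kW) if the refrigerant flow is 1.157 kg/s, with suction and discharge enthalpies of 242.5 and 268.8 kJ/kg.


dh = 268.8 - 242.5 = 26.3 kJ/kg
W = m_dot * dh = 1.157 * 26.3 = 30.43 kW

30.43


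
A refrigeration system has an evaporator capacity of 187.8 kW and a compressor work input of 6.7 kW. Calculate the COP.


COP = Q_evap / W
COP = 187.8 / 6.7
COP = 28.03

28.03


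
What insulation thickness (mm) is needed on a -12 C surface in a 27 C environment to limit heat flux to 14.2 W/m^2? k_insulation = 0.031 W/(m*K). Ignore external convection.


dT = 27 - (-12) = 39 K
thickness = k * dT / q_max * 1000
thickness = 0.031 * 39 / 14.2 * 1000
thickness = 85.1 mm

85.1


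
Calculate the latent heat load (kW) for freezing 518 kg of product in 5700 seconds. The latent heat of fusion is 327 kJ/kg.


Q_lat = m * h_fg / t
Q_lat = 518 * 327 / 5700
Q_lat = 29.72 kW

29.72


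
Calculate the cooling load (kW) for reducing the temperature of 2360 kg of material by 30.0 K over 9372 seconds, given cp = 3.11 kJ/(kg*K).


Q = m * cp * dT / t
Q = 2360 * 3.11 * 30.0 / 9372
Q = 23.494 kW

23.494


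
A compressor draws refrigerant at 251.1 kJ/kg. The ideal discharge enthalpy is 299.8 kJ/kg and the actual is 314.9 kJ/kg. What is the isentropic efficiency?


dh_ideal = 299.8 - 251.1 = 48.7 kJ/kg
dh_actual = 314.9 - 251.1 = 63.8 kJ/kg
eta_s = dh_ideal / dh_actual = 48.7 / 63.8
eta_s = 0.7633

0.7633


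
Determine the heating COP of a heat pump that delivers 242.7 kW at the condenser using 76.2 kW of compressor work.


COP_hp = Q_cond / W
COP_hp = 242.7 / 76.2
COP_hp = 3.185

3.185


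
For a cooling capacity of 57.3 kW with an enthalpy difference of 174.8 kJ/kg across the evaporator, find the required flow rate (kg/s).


m_dot = Q / dh
m_dot = 57.3 / 174.8
m_dot = 0.3278 kg/s

0.3278


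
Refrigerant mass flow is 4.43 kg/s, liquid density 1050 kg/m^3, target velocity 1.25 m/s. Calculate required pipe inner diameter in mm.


A = m_dot / (rho * v) = 4.43 / (1050 * 1.25) = 0.003375238095 m^2
d = sqrt(4*A/pi) * 1000
d = 65.6 mm

65.6


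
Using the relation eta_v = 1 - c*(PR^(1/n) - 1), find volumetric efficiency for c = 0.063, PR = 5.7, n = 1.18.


PR^(1/n) = 5.7^(1/1.18) = 4.37091048
eta_v = 1 - 0.063 * (4.37091048 - 1)
eta_v = 0.7876

0.7876


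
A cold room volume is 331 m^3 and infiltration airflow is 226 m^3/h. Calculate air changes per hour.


ACH = flow / volume
ACH = 226 / 331
ACH = 0.683

0.683


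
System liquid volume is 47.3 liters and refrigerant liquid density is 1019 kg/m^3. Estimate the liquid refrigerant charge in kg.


Charge = V * rho / 1000
Charge = 47.3 * 1019 / 1000
Charge = 48.2 kg

48.2


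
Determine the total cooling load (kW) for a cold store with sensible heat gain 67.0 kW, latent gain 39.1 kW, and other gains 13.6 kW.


Q_total = Q_s + Q_l + Q_misc
Q_total = 67.0 + 39.1 + 13.6
Q_total = 119.7 kW

119.7


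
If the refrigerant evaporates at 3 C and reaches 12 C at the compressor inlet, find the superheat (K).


Superheat = T_suction - T_evap
Superheat = 12 - (3)
Superheat = 9 K

9


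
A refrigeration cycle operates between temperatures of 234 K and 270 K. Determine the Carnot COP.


dT = 270 - 234 = 36 K
COP_carnot = T_cold / dT = 234 / 36
COP_carnot = 6.5

6.5


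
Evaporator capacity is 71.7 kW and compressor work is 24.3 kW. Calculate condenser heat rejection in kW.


Q_cond = Q_evap + W
Q_cond = 71.7 + 24.3
Q_cond = 96.0 kW

96.0


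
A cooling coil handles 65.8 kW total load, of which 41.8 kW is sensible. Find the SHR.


SHR = Q_sensible / Q_total
SHR = 41.8 / 65.8
SHR = 0.635

0.635


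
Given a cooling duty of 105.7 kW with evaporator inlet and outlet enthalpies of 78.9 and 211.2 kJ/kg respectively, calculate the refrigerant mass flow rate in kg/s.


dh = 211.2 - 78.9 = 132.3 kJ/kg
m_dot = Q / dh = 105.7 / 132.3 = 0.7989 kg/s

0.7989


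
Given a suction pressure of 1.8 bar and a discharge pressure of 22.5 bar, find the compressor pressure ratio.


PR = P_high / P_low
PR = 22.5 / 1.8
PR = 12.5

12.5


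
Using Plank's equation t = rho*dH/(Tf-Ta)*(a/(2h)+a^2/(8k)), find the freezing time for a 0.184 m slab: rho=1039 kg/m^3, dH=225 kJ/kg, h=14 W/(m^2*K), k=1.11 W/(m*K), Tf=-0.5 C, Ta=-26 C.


dT = -0.5 - (-26) = 25.5 K
term1 = a/(2h) = 0.184/(2*14) = 0.006571428571
term2 = a^2/(8k) = 0.184^2/(8*1.11) = 0.003812612613
t = rho*dH*1000/dT * (term1 + term2)
t = 1039*225*1000/25.5 * (0.006571428571 + 0.003812612613)
t = 95197 s

95197


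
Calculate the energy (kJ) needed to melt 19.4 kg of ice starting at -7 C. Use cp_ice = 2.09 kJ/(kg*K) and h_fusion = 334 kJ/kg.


Sensible heat = cp * dT = 2.09 * 7 = 14.63 kJ/kg
Total per kg = 14.63 + 334 = 348.63 kJ/kg
Q = m * total = 19.4 * 348.63
Q = 6763.4 kJ

6763.4


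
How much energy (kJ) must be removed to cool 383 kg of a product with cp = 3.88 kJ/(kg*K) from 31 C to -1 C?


dT = 31 - (-1) = 32 K
Q = m * cp * dT = 383 * 3.88 * 32
Q = 47553 kJ

47553


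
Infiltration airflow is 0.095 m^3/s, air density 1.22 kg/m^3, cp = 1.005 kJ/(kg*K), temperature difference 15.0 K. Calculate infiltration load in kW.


Q = V_dot * rho * cp * dT
Q = 0.095 * 1.22 * 1.005 * 15.0
Q = 1.747 kW

1.747


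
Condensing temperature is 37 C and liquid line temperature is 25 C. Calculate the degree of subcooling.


Subcooling = T_cond - T_liquid
Subcooling = 37 - 25
Subcooling = 12 K

12


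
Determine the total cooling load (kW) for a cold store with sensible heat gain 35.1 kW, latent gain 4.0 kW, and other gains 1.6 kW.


Q_total = Q_s + Q_l + Q_misc
Q_total = 35.1 + 4.0 + 1.6
Q_total = 40.7 kW

40.7


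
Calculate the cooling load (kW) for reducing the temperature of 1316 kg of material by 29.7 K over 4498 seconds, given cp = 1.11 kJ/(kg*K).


Q = m * cp * dT / t
Q = 1316 * 1.11 * 29.7 / 4498
Q = 9.645 kW

9.645


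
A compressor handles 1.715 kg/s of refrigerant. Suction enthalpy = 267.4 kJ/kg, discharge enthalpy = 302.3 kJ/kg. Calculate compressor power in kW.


dh = 302.3 - 267.4 = 34.9 kJ/kg
W = m_dot * dh = 1.715 * 34.9 = 59.85 kW

59.85


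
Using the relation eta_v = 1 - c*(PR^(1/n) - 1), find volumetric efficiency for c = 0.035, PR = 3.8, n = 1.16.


PR^(1/n) = 3.8^(1/1.16) = 3.16091957
eta_v = 1 - 0.035 * (3.16091957 - 1)
eta_v = 0.9244

0.9244


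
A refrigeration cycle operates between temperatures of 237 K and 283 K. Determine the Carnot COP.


dT = 283 - 237 = 46 K
COP_carnot = T_cold / dT = 237 / 46
COP_carnot = 5.152

5.152


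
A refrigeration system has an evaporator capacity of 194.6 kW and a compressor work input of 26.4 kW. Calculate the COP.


COP = Q_evap / W
COP = 194.6 / 26.4
COP = 7.371

7.371


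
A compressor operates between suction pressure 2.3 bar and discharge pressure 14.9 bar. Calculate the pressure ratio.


PR = P_high / P_low
PR = 14.9 / 2.3
PR = 6.478

6.478


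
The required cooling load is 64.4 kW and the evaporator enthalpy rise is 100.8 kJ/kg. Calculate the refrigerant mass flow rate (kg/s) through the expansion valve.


m_dot = Q / dh
m_dot = 64.4 / 100.8
m_dot = 0.6389 kg/s

0.6389


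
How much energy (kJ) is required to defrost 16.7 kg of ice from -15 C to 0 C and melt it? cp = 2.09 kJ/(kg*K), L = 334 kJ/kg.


Sensible heat = cp * dT = 2.09 * 15 = 31.35 kJ/kg
Total per kg = 31.35 + 334 = 365.35 kJ/kg
Q = m * total = 16.7 * 365.35
Q = 6101.3 kJ

6101.3


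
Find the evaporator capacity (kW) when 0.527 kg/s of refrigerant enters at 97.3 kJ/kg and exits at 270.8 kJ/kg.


dh = 270.8 - 97.3 = 173.5 kJ/kg
Q_evap = m_dot * dh = 0.527 * 173.5
Q_evap = 91.43 kW

91.43


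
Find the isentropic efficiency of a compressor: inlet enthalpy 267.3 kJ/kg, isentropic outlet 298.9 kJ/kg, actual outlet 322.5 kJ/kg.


dh_ideal = 298.9 - 267.3 = 31.6 kJ/kg
dh_actual = 322.5 - 267.3 = 55.2 kJ/kg
eta_s = dh_ideal / dh_actual = 31.6 / 55.2
eta_s = 0.5725

0.5725


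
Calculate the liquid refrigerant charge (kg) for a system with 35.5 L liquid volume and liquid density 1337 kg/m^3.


Charge = V * rho / 1000
Charge = 35.5 * 1337 / 1000
Charge = 47.46 kg

47.46


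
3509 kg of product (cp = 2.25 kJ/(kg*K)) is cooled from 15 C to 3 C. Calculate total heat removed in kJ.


dT = 15 - (3) = 12 K
Q = m * cp * dT = 3509 * 2.25 * 12
Q = 94743 kJ

94743


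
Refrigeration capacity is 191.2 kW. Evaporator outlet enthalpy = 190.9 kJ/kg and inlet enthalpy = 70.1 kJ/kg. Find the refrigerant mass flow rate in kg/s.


dh = 190.9 - 70.1 = 120.8 kJ/kg
m_dot = Q / dh = 191.2 / 120.8 = 1.5828 kg/s

1.5828


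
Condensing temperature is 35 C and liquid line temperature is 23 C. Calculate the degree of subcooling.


Subcooling = T_cond - T_liquid
Subcooling = 35 - 23
Subcooling = 12 K

12


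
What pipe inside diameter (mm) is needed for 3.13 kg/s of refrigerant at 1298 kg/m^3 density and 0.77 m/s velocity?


A = m_dot / (rho * v) = 3.13 / (1298 * 0.77) = 0.003131691113 m^2
d = sqrt(4*A/pi) * 1000
d = 63.1 mm

63.1


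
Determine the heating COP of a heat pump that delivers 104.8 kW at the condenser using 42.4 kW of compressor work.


COP_hp = Q_cond / W
COP_hp = 104.8 / 42.4
COP_hp = 2.472

2.472


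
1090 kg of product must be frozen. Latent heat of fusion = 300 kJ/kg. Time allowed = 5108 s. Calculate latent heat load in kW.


Q_lat = m * h_fg / t
Q_lat = 1090 * 300 / 5108
Q_lat = 64.02 kW

64.02


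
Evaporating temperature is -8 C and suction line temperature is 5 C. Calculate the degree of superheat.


Superheat = T_suction - T_evap
Superheat = 5 - (-8)
Superheat = 13 K

13


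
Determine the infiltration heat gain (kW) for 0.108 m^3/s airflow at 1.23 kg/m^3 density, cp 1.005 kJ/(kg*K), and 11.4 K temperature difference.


Q = V_dot * rho * cp * dT
Q = 0.108 * 1.23 * 1.005 * 11.4
Q = 1.522 kW

1.522


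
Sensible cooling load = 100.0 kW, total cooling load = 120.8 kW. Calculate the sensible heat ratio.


SHR = Q_sensible / Q_total
SHR = 100.0 / 120.8
SHR = 0.828

0.828


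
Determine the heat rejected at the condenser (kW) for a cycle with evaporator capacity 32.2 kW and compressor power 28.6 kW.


Q_cond = Q_evap + W
Q_cond = 32.2 + 28.6
Q_cond = 60.8 kW

60.8


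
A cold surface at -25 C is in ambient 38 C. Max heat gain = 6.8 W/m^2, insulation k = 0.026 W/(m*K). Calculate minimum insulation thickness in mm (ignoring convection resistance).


dT = 38 - (-25) = 63 K
thickness = k * dT / q_max * 1000
thickness = 0.026 * 63 / 6.8 * 1000
thickness = 240.9 mm

240.9


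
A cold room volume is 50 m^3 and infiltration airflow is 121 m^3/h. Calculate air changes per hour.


ACH = flow / volume
ACH = 121 / 50
ACH = 2.42

2.42


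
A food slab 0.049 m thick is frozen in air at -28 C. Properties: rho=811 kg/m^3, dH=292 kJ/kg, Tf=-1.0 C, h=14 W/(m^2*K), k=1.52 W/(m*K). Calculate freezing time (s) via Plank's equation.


dT = -1.0 - (-28) = 27.0 K
term1 = a/(2h) = 0.049/(2*14) = 0.00175
term2 = a^2/(8k) = 0.049^2/(8*1.52) = 0.0001974506579
t = rho*dH*1000/dT * (term1 + term2)
t = 811*292*1000/27.0 * (0.00175 + 0.0001974506579)
t = 17081 s

17081


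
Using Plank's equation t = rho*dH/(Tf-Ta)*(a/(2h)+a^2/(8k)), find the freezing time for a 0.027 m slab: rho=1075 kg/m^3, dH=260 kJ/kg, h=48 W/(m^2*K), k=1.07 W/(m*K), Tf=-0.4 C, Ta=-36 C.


dT = -0.4 - (-36) = 35.6 K
term1 = a/(2h) = 0.027/(2*48) = 0.00028125
term2 = a^2/(8k) = 0.027^2/(8*1.07) = 0.0000851635514
t = rho*dH*1000/dT * (term1 + term2)
t = 1075*260*1000/35.6 * (0.00028125 + 0.0000851635514)
t = 2877 s

2877


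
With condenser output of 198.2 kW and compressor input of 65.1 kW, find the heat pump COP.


COP_hp = Q_cond / W
COP_hp = 198.2 / 65.1
COP_hp = 3.045

3.045


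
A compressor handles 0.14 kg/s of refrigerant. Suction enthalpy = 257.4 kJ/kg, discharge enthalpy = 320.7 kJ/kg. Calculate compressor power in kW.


dh = 320.7 - 257.4 = 63.3 kJ/kg
W = m_dot * dh = 0.14 * 63.3 = 8.86 kW

8.86


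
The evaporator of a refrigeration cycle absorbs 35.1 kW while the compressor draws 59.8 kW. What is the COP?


COP = Q_evap / W
COP = 35.1 / 59.8
COP = 0.587

0.587


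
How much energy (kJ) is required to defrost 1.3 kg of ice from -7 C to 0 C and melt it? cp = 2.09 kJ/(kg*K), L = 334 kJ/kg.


Sensible heat = cp * dT = 2.09 * 7 = 14.63 kJ/kg
Total per kg = 14.63 + 334 = 348.63 kJ/kg
Q = m * total = 1.3 * 348.63
Q = 453.2 kJ

453.2


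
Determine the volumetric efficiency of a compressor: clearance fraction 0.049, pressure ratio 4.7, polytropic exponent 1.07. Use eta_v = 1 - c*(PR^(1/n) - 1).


PR^(1/n) = 4.7^(1/1.07) = 4.24745552
eta_v = 1 - 0.049 * (4.24745552 - 1)
eta_v = 0.8409

0.8409


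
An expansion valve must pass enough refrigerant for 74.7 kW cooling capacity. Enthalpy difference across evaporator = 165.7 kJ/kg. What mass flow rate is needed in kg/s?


m_dot = Q / dh
m_dot = 74.7 / 165.7
m_dot = 0.4508 kg/s

0.4508


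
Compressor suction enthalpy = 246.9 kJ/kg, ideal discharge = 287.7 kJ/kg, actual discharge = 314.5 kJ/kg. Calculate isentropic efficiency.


dh_ideal = 287.7 - 246.9 = 40.8 kJ/kg
dh_actual = 314.5 - 246.9 = 67.6 kJ/kg
eta_s = dh_ideal / dh_actual = 40.8 / 67.6
eta_s = 0.6036

0.6036


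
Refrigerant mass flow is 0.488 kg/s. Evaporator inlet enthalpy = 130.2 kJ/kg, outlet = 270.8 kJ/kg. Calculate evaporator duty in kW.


dh = 270.8 - 130.2 = 140.6 kJ/kg
Q_evap = m_dot * dh = 0.488 * 140.6
Q_evap = 68.61 kW

68.61


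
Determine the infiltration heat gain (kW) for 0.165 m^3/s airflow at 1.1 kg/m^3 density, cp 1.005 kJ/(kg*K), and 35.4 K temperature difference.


Q = V_dot * rho * cp * dT
Q = 0.165 * 1.1 * 1.005 * 35.4
Q = 6.457 kW

6.457


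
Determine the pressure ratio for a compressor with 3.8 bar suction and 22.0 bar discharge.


PR = P_high / P_low
PR = 22.0 / 3.8
PR = 5.789

5.789


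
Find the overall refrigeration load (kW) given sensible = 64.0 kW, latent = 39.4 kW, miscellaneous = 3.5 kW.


Q_total = Q_s + Q_l + Q_misc
Q_total = 64.0 + 39.4 + 3.5
Q_total = 106.9 kW

106.9


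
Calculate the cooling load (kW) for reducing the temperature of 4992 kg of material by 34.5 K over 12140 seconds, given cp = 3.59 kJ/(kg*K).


Q = m * cp * dT / t
Q = 4992 * 3.59 * 34.5 / 12140
Q = 50.93 kW

50.93


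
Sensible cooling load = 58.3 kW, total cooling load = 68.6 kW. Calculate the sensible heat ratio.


SHR = Q_sensible / Q_total
SHR = 58.3 / 68.6
SHR = 0.85

0.85


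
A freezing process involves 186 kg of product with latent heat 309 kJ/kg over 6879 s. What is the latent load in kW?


Q_lat = m * h_fg / t
Q_lat = 186 * 309 / 6879
Q_lat = 8.35 kW

8.35


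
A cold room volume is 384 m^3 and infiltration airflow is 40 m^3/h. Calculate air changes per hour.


ACH = flow / volume
ACH = 40 / 384
ACH = 0.104

0.104


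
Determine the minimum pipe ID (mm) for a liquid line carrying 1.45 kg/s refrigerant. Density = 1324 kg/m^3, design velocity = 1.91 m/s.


A = m_dot / (rho * v) = 1.45 / (1324 * 1.91) = 0.0005733854257 m^2
d = sqrt(4*A/pi) * 1000
d = 27.0 mm

27.0


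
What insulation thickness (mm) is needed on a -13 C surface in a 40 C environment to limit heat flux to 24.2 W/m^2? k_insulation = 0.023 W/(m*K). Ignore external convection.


dT = 40 - (-13) = 53 K
thickness = k * dT / q_max * 1000
thickness = 0.023 * 53 / 24.2 * 1000
thickness = 50.4 mm

50.4


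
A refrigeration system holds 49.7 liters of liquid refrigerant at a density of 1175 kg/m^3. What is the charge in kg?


Charge = V * rho / 1000
Charge = 49.7 * 1175 / 1000
Charge = 58.4 kg

58.4


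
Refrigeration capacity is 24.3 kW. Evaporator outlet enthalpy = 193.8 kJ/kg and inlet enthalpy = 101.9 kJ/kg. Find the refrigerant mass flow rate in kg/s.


dh = 193.8 - 101.9 = 91.9 kJ/kg
m_dot = Q / dh = 24.3 / 91.9 = 0.2644 kg/s

0.2644


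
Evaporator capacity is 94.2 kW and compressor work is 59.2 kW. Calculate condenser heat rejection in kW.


Q_cond = Q_evap + W
Q_cond = 94.2 + 59.2
Q_cond = 153.4 kW

153.4


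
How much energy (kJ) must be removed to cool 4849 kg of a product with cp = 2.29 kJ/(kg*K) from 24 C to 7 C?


dT = 24 - (7) = 17 K
Q = m * cp * dT = 4849 * 2.29 * 17
Q = 188772 kJ

188772


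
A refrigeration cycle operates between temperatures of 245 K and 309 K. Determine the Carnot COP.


dT = 309 - 245 = 64 K
COP_carnot = T_cold / dT = 245 / 64
COP_carnot = 3.828

3.828


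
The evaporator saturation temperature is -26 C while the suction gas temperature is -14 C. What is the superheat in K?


Superheat = T_suction - T_evap
Superheat = -14 - (-26)
Superheat = 12 K

12


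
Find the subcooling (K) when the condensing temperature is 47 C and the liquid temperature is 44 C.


Subcooling = T_cond - T_liquid
Subcooling = 47 - 44
Subcooling = 3 K

3


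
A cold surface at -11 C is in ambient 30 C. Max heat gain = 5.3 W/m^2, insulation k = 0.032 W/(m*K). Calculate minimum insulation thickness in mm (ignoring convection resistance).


dT = 30 - (-11) = 41 K
thickness = k * dT / q_max * 1000
thickness = 0.032 * 41 / 5.3 * 1000
thickness = 247.5 mm

247.5


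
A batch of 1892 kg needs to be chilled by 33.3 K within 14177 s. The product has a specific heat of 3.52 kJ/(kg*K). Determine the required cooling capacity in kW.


Q = m * cp * dT / t
Q = 1892 * 3.52 * 33.3 / 14177
Q = 15.643 kW

15.643


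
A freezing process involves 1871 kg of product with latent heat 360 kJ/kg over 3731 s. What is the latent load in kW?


Q_lat = m * h_fg / t
Q_lat = 1871 * 360 / 3731
Q_lat = 180.53 kW

180.53


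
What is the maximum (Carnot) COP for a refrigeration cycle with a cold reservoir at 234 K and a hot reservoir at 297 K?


dT = 297 - 234 = 63 K
COP_carnot = T_cold / dT = 234 / 63
COP_carnot = 3.714

3.714


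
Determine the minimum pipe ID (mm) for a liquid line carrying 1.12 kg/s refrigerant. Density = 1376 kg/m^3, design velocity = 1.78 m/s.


A = m_dot / (rho * v) = 1.12 / (1376 * 1.78) = 0.0004572772407 m^2
d = sqrt(4*A/pi) * 1000
d = 24.1 mm

24.1


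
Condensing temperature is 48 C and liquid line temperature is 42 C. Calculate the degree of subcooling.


Subcooling = T_cond - T_liquid
Subcooling = 48 - 42
Subcooling = 6 K

6


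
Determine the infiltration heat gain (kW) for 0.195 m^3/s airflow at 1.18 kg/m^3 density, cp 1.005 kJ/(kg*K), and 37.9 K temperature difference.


Q = V_dot * rho * cp * dT
Q = 0.195 * 1.18 * 1.005 * 37.9
Q = 8.764 kW

8.764


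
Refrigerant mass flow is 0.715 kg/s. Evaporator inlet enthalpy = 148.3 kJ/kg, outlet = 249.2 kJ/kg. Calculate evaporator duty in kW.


dh = 249.2 - 148.3 = 100.9 kJ/kg
Q_evap = m_dot * dh = 0.715 * 100.9
Q_evap = 72.14 kW

72.14


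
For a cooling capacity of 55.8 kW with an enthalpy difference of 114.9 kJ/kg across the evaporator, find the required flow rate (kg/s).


m_dot = Q / dh
m_dot = 55.8 / 114.9
m_dot = 0.4856 kg/s

0.4856


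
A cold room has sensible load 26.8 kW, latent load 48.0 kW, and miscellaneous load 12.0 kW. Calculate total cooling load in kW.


Q_total = Q_s + Q_l + Q_misc
Q_total = 26.8 + 48.0 + 12.0
Q_total = 86.8 kW

86.8


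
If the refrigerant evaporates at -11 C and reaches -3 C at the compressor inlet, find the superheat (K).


Superheat = T_suction - T_evap
Superheat = -3 - (-11)
Superheat = 8 K

8


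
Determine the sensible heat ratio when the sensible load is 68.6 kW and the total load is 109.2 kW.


SHR = Q_sensible / Q_total
SHR = 68.6 / 109.2
SHR = 0.628

0.628


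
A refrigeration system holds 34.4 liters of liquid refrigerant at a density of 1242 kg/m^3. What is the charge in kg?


Charge = V * rho / 1000
Charge = 34.4 * 1242 / 1000
Charge = 42.72 kg

42.72


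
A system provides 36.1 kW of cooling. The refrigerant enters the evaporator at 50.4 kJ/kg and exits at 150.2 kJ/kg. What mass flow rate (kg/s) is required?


dh = 150.2 - 50.4 = 99.8 kJ/kg
m_dot = Q / dh = 36.1 / 99.8 = 0.3617 kg/s

0.3617


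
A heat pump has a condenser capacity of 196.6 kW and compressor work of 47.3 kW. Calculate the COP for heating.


COP_hp = Q_cond / W
COP_hp = 196.6 / 47.3
COP_hp = 4.156

4.156


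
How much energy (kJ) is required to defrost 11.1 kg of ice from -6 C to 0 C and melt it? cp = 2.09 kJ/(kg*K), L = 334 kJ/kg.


Sensible heat = cp * dT = 2.09 * 6 = 12.54 kJ/kg
Total per kg = 12.54 + 334 = 346.54 kJ/kg
Q = m * total = 11.1 * 346.54
Q = 3846.6 kJ

3846.6


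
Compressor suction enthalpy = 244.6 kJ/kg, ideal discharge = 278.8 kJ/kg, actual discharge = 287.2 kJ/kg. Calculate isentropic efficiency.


dh_ideal = 278.8 - 244.6 = 34.2 kJ/kg
dh_actual = 287.2 - 244.6 = 42.6 kJ/kg
eta_s = dh_ideal / dh_actual = 34.2 / 42.6
eta_s = 0.8028

0.8028


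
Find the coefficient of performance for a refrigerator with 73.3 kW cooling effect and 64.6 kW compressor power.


COP = Q_evap / W
COP = 73.3 / 64.6
COP = 1.135

1.135


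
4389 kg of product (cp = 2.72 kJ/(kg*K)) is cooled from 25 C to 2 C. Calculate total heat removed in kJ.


dT = 25 - (2) = 23 K
Q = m * cp * dT = 4389 * 2.72 * 23
Q = 274576 kJ

274576


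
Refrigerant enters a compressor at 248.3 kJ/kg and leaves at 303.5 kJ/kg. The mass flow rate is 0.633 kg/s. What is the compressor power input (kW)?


dh = 303.5 - 248.3 = 55.2 kJ/kg
W = m_dot * dh = 0.633 * 55.2 = 34.94 kW

34.94


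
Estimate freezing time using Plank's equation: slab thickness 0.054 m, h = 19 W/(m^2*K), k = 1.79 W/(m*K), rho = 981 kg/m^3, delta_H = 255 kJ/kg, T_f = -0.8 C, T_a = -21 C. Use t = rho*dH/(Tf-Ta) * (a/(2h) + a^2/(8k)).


dT = -0.8 - (-21) = 20.2 K
term1 = a/(2h) = 0.054/(2*19) = 0.001421052632
term2 = a^2/(8k) = 0.054^2/(8*1.79) = 0.0002036312849
t = rho*dH*1000/dT * (term1 + term2)
t = 981*255*1000/20.2 * (0.001421052632 + 0.0002036312849)
t = 20120 s

20120


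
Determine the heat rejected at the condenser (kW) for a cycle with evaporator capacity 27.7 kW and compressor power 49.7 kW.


Q_cond = Q_evap + W
Q_cond = 27.7 + 49.7
Q_cond = 77.4 kW

77.4


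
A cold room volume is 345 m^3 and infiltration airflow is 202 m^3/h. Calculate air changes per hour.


ACH = flow / volume
ACH = 202 / 345
ACH = 0.586

0.586


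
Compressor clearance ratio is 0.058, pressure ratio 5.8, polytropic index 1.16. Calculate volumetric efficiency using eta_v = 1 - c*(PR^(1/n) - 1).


PR^(1/n) = 5.8^(1/1.16) = 4.55121739
eta_v = 1 - 0.058 * (4.55121739 - 1)
eta_v = 0.794

0.794


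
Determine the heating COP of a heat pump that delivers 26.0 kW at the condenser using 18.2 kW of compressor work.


COP_hp = Q_cond / W
COP_hp = 26.0 / 18.2
COP_hp = 1.429

1.429
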